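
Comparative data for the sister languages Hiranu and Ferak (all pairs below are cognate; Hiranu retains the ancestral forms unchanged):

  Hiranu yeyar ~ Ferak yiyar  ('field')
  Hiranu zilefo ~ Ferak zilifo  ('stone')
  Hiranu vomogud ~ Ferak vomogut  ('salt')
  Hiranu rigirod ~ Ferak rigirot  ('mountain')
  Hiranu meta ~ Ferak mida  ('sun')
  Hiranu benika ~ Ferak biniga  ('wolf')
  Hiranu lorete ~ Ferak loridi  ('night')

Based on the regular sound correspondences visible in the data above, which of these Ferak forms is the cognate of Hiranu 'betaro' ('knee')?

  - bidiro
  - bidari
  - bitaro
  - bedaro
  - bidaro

yeyar ~ yiyar, meta ~ mida — Hiranu e corresponds to Ferak i after a consonant, before a consonant other than r, m, n, p, b, f, v.
meta ~ mida — Hiranu t corresponds to Ferak d between vowels (before a back vowel).
Applying these to Hiranu 'betaro':
  betaro → bitaro   (e→i after a consonant, before a consonant other than r, m, n, p, b, f, v)
  bitaro → bidaro   (t→d between vowels (before a back vowel))
So the Ferak cognate is 'bidaro'.

bidaro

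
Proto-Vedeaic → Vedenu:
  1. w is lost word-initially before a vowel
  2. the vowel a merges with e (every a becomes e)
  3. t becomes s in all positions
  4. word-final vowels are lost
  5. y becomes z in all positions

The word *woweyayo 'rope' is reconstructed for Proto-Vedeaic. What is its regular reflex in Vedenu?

Vedenu: *woweyayo > oweyayo > oweyeyo > oweyey > owezez  (by glide loss, vowel merger, apocope, unconditioned shift)

owezez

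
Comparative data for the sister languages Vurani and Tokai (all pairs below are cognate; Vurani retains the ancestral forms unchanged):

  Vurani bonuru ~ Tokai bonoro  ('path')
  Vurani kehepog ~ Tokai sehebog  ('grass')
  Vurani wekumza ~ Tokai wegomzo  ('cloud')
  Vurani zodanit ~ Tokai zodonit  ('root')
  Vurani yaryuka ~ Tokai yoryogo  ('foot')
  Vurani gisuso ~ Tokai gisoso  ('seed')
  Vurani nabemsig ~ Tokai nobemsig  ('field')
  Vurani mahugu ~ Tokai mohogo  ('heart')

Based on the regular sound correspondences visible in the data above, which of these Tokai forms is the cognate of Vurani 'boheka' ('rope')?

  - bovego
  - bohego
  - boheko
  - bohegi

yaryuka ~ yoryogo — Vurani k corresponds to Tokai g between vowels (before a back vowel).
wekumza ~ wegomzo, yaryuka ~ yoryogo — Vurani a corresponds to Tokai o word-finally.
Applying these to Vurani 'boheka':
  boheka → bohega   (k→g between vowels (before a back vowel))
  bohega → bohego   (a→o word-finally)
So the Tokai cognate is 'bohego'.

bohego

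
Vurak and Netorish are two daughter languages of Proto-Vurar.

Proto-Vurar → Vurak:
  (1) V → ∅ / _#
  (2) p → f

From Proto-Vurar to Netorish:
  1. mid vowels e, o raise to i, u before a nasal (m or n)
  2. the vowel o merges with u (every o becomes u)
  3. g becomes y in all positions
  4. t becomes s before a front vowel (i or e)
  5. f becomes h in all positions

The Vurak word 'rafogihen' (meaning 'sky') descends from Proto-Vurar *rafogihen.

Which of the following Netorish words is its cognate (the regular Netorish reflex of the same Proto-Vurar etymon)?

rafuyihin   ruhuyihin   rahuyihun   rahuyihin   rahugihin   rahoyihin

Netorish: *rafogihen
  rafogihen → rafogihin   [pre-nasal raising]
  rafogihin → rafugihin   [vowel merger]
  rafugihin → rafuyihin   [unconditioned shift]
  rafuyihin (rule 4 does not apply)
  rafuyihin → rahuyihin   [unconditioned shift]
  giving Netorish rahuyihin.
Only 'rahuyihin' matches the regular Netorish development of *rafogihen.

rahuyihin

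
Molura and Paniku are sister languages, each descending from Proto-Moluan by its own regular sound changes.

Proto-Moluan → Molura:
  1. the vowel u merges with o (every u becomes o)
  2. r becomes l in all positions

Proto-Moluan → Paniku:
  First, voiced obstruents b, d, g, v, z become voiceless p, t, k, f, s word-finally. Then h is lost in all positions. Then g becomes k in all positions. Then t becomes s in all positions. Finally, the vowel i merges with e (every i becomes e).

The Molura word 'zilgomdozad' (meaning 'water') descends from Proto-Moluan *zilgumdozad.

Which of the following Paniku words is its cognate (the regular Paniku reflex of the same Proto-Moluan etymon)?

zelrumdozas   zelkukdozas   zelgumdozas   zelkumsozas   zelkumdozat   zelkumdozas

zelkumdozas

Paniku: *zilgumdozad > zilgumdozat > zilkumdozat > zilkumdozas > zelkumdozas  (by final devoicing, unconditioned shift, unconditioned shift, vowel merger)
Among the options, 'zelkumdozas' alone shows every Paniku change applied in order.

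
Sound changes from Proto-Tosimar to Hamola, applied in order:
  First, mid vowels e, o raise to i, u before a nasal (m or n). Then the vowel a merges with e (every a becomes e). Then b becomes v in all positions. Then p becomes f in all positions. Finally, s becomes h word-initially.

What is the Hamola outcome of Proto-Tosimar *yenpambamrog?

yinfemvemrog

Hamola: *yenpambamrog
  yenpambamrog → yinpambamrog   [pre-nasal raising]
  yinpambamrog → yinpembemrog   [vowel merger]
  yinpembemrog → yinpemvemrog   [unconditioned shift]
  yinpemvemrog → yinfemvemrog   [unconditioned shift]
  yinfemvemrog (rule 5 does not apply)
  giving Hamola yinfemvemrog.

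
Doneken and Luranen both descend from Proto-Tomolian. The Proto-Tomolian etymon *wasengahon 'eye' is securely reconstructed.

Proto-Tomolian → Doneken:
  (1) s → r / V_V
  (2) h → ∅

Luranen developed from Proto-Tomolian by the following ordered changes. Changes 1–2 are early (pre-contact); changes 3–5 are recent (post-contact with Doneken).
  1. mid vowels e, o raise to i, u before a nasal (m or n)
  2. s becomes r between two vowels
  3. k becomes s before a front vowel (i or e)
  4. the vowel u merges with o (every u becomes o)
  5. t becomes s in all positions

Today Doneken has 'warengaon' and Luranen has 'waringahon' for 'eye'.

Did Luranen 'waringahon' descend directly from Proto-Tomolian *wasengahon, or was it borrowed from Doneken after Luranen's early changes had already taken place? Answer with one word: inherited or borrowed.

inherited

If inherited, *wasengahon would pass through all of Luranen's changes:
Luranen: start from *wasengahon.
  rule 1 (pre-nasal raising): wasengahon → wasingahun
  rule 2 (rhotacism): wasingahun → waringahun
  rule 3: no change — waringahun
  rule 4 (vowel merger): waringahun → waringahon
  rule 5: no change — waringahon
  ⇒ Luranen waringahon
If borrowed from Doneken 'warengaon' after the early changes, it would undergo only the recent ones:
  rule 3 (palatalisation): no change (warengaon)
  rule 4 (vowel merger): no change (warengaon)
  rule 5 (unconditioned shift): no change (warengaon)
  ⇒ as a loan: warengaon
Luranen 'waringahon' matches the inherited outcome exactly, so it is an inherited cognate, not a loan.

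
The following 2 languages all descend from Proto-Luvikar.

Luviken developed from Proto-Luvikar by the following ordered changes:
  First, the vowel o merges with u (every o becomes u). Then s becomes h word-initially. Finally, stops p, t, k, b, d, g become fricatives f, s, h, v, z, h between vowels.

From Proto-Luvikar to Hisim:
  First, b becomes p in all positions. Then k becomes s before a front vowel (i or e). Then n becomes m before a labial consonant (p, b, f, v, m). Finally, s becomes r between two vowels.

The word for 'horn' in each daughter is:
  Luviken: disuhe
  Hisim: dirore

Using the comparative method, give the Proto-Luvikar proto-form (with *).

Position 3: Luviken has s, Hisim has r. Taking the neighbouring segments as reconstructed: Luviken s could go back to *t or *s; Hisim r could go back to *s or *r — the one source consistent with every daughter is *s.
Position 4: Luviken has u, Hisim has o. Hisim preserves o here (none of its changes turn any other segment into o), so the proto-segment is *o.
This points to *disoke. Verify forward in each daughter:
Luviken: start from *disoke.
  rule 1 (vowel merger): disoke → disuke
  rule 2: no change — disuke
  rule 3 (intervocalic lenition): disuke → disuhe
  ⇒ Luviken disuhe
Hisim: start from *disoke.
  rule 1: no change — disoke
  rule 2 (palatalisation): disoke → disose
  rule 3: no change — disose
  rule 4 (rhotacism): disose → dirore
  ⇒ Hisim dirore
Only *disoke yields all of Luviken disuhe, Hisim dirore.

*disoke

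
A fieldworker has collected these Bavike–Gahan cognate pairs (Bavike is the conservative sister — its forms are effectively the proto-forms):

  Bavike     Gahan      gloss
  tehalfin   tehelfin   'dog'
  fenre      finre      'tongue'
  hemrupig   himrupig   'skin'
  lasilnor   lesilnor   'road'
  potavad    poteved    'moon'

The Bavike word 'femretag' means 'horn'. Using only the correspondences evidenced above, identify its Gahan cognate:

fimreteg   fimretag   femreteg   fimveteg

fimreteg

hemrupig ~ himrupig — Bavike e corresponds to Gahan i after a consonant, before a nasal.
tehalfin ~ tehelfin, lasilnor ~ lesilnor — Bavike a corresponds to Gahan e after a consonant, before a consonant other than r, m, n, p, b, f, v.
Applying these to Bavike 'femretag':
  femretag → fimretag   (e→i after a consonant, before a nasal)
  fimretag → fimreteg   (a→e after a consonant, before a consonant other than r, m, n, p, b, f, v)
So the Gahan cognate is 'fimreteg'.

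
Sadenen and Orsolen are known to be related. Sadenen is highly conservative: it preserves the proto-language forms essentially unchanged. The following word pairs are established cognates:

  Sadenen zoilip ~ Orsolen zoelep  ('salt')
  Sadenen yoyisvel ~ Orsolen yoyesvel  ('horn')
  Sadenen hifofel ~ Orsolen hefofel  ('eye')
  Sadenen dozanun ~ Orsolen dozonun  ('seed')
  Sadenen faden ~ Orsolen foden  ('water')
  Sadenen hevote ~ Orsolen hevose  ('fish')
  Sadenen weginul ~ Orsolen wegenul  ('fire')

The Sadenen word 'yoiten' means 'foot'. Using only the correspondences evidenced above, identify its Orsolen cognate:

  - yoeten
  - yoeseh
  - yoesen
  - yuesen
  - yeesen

yoesen

zoilip ~ zoelep — Sadenen i corresponds to Orsolen e after a vowel, before a consonant other than r, m, n, p, b, f, v.
hevote ~ hevose — Sadenen t corresponds to Orsolen s between vowels (before a front vowel).
Applying these to Sadenen 'yoiten':
  yoiten → yoeten   (i→e after a vowel, before a consonant other than r, m, n, p, b, f, v)
  yoeten → yoesen   (t→s between vowels (before a front vowel))
So the Orsolen cognate is 'yoesen'.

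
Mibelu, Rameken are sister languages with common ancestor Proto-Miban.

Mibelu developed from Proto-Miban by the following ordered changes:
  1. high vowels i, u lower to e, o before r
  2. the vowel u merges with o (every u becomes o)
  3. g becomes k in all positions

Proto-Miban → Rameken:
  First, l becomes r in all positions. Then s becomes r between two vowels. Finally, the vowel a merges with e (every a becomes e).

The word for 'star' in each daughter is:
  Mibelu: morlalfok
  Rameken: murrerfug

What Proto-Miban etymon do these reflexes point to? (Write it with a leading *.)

*murlalfug

Position 6: Mibelu has l, Rameken has r. Mibelu preserves l here (none of its changes turn any other segment into l), so the proto-segment is *l.
Position 9: Mibelu has k, Rameken has g. Rameken preserves g here (none of its changes turn any other segment into g), so the proto-segment is *g.
Continuing position by position gives *murlalfug; check it forward:
Mibelu: *murlalfug
  murlalfug → morlalfug   [pre-rhotic lowering]
  morlalfug → morlalfog   [vowel merger]
  morlalfog → morlalfok   [unconditioned shift]
  giving Mibelu morlalfok.
Rameken: *murlalfug > murrarfug > murrerfug  (by unconditioned shift, vowel merger)
*murlalfug is the unique common source.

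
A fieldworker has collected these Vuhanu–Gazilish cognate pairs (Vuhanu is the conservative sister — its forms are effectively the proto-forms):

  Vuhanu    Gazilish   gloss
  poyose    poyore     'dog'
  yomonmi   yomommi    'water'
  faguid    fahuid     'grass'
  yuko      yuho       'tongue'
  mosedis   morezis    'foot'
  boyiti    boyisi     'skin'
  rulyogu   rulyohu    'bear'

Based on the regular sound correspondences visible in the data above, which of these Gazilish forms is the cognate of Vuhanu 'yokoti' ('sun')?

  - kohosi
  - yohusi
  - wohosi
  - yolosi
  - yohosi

yohosi

yuko ~ yuho — Vuhanu k corresponds to Gazilish h between vowels (before a back vowel).
boyiti ~ boyisi — Vuhanu t corresponds to Gazilish s between vowels (before a front vowel).
Applying these to Vuhanu 'yokoti':
  yokoti → yohoti   (k→h between vowels (before a back vowel))
  yohoti → yohosi   (t→s between vowels (before a front vowel))
So the Gazilish cognate is 'yohosi'.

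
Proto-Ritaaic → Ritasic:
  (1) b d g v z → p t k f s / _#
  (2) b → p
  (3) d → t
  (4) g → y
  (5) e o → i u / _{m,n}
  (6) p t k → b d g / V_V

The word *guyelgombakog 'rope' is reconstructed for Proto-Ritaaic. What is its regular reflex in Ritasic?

yuyelyumpagok

Ritasic: start from *guyelgombakog.
  rule 1 (final devoicing): guyelgombakog → guyelgombakok
  rule 2 (unconditioned shift): guyelgombakok → guyelgompakok
  rule 3: no change — guyelgompakok
  rule 4 (unconditioned shift): guyelgompakok → yuyelyompakok
  rule 5 (pre-nasal raising): yuyelyompakok → yuyelyumpakok
  rule 6 (intervocalic voicing): yuyelyumpakok → yuyelyumpagok
  ⇒ Ritasic yuyelyumpagok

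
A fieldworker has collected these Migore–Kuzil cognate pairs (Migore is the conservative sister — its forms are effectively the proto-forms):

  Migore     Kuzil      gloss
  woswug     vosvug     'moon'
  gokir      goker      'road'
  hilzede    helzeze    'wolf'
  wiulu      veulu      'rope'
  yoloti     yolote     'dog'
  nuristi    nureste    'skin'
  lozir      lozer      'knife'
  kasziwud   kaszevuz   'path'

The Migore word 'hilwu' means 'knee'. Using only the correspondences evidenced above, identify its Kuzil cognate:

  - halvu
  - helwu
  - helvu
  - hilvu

helvu

hilzede ~ helzeze, nuristi ~ nureste — Migore i corresponds to Kuzil e after a consonant, before a consonant other than r, m, n, p, b, f, v.
woswug ~ vosvug — Migore w corresponds to Kuzil v after a consonant, before a back vowel.
Applying these to Migore 'hilwu':
  hilwu → helwu   (i→e after a consonant, before a consonant other than r, m, n, p, b, f, v)
  helwu → helvu   (w→v after a consonant, before a back vowel)
So the Kuzil cognate is 'helvu'.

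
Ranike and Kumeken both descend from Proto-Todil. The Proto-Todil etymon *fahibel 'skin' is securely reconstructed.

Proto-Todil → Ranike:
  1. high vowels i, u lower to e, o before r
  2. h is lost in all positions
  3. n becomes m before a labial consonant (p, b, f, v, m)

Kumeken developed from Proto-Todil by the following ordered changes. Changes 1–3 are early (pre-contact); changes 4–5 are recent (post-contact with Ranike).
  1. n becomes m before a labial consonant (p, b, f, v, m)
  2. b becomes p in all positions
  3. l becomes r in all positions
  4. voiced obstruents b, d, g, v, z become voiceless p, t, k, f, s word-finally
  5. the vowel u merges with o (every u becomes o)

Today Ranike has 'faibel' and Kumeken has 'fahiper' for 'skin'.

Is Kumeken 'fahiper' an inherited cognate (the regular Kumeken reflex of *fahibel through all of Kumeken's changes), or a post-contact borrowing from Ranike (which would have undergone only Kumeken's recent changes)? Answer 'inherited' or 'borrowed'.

If inherited, *fahibel would pass through all of Kumeken's changes:
Kumeken: *fahibel > fahipel > fahiper  (by unconditioned shift, unconditioned shift)
If borrowed from Ranike 'faibel' after the early changes, it would undergo only the recent ones:
  rule 4 (final devoicing): no change (faibel)
  rule 5 (vowel merger): no change (faibel)
  ⇒ as a loan: faibel
Kumeken 'fahiper' matches the inherited outcome exactly, so it is an inherited cognate, not a loan.

inherited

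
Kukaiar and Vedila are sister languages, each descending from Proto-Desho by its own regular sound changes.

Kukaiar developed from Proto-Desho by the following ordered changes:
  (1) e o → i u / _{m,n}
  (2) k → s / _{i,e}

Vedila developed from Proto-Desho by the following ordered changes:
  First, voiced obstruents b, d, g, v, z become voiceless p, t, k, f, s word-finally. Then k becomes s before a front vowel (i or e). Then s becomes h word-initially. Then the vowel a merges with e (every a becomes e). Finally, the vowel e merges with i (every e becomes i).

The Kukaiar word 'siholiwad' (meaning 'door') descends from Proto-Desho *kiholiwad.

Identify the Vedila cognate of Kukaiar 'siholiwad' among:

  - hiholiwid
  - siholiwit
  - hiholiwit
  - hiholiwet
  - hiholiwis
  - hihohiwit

Vedila: start from *kiholiwad.
  rule 1 (final devoicing): kiholiwad → kiholiwat
  rule 2 (palatalisation): kiholiwat → siholiwat
  rule 3 (debuccalisation): siholiwat → hiholiwat
  rule 4 (vowel merger): hiholiwat → hiholiwet
  rule 5 (vowel merger): hiholiwet → hiholiwit
  ⇒ Vedila hiholiwit
Only 'hiholiwit' matches the regular Vedila development of *kiholiwad.

hiholiwit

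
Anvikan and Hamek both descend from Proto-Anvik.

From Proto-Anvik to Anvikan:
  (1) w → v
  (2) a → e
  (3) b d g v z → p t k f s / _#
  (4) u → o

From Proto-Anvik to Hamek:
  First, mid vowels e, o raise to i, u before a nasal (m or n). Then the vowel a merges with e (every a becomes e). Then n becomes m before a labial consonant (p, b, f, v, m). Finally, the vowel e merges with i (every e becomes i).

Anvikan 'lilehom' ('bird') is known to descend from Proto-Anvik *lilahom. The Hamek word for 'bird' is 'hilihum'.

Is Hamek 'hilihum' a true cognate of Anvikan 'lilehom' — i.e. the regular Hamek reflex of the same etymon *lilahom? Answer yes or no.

Derive the expected Hamek reflex of *lilahom:
Hamek: start from *lilahom.
  rule 1 (pre-nasal raising): lilahom → lilahum
  rule 2 (vowel merger): lilahum → lilehum
  rule 3: no change — lilehum
  rule 4 (vowel merger): lilehum → lilihum
  ⇒ Hamek lilihum
The regular Hamek reflex would be 'lilihum', but the attested form is 'hilihum'. The correspondence is irregular, so they are not cognates (the Hamek form has a different source).

no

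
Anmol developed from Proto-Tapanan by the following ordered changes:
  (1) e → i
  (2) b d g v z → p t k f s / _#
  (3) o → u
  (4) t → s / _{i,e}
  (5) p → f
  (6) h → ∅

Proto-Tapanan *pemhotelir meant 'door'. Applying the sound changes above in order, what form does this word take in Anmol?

Anmol: *pemhotelir
  pemhotelir → pimhotilir   [vowel merger]
  pimhotilir (rule 2 does not apply)
  pimhotilir → pimhutilir   [vowel merger]
  pimhutilir → pimhusilir   [palatalisation]
  pimhusilir → fimhusilir   [unconditioned shift]
  fimhusilir → fimusilir   [h-loss]
  giving Anmol fimusilir.

fimusilir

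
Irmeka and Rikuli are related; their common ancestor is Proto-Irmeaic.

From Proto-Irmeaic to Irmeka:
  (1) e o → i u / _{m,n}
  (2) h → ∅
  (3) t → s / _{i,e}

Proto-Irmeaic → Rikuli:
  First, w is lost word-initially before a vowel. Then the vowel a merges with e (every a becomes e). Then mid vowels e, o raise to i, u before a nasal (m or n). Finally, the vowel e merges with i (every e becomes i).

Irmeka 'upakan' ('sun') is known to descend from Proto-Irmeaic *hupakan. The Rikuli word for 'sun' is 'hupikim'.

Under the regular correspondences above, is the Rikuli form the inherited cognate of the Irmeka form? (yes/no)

Derive the expected Rikuli reflex of *hupakan:
Rikuli: *hupakan
  hupakan (rule 1 does not apply)
  hupakan → hupeken   [vowel merger]
  hupeken → hupekin   [pre-nasal raising]
  hupekin → hupikin   [vowel merger]
  giving Rikuli hupikin.
The regular Rikuli reflex would be 'hupikin', but the attested form is 'hupikim'. The correspondence is irregular, so they are not cognates (the Rikuli form has a different source).

no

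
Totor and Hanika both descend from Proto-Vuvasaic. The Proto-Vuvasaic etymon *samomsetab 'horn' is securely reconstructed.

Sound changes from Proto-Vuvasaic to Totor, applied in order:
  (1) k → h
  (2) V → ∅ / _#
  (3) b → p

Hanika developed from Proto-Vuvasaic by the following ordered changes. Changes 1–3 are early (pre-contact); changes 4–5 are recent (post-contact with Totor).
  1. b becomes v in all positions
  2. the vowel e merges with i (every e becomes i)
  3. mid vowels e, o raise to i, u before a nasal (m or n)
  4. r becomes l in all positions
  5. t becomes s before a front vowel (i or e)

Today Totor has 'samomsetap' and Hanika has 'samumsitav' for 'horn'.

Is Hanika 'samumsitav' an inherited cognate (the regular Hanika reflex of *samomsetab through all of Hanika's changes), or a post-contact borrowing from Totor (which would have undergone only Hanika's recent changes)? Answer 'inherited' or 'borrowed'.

inherited

If inherited, *samomsetab would pass through all of Hanika's changes:
Hanika: *samomsetab
  samomsetab → samomsetav   [unconditioned shift]
  samomsetav → samomsitav   [vowel merger]
  samomsitav → samumsitav   [pre-nasal raising]
  samumsitav (rule 4 does not apply)
  samumsitav (rule 5 does not apply)
  giving Hanika samumsitav.
If borrowed from Totor 'samomsetap' after the early changes, it would undergo only the recent ones:
  rule 4 (unconditioned shift): no change (samomsetap)
  rule 5 (palatalisation): no change (samomsetap)
  ⇒ as a loan: samomsetap
Hanika 'samumsitav' matches the inherited outcome exactly, so it is an inherited cognate, not a loan.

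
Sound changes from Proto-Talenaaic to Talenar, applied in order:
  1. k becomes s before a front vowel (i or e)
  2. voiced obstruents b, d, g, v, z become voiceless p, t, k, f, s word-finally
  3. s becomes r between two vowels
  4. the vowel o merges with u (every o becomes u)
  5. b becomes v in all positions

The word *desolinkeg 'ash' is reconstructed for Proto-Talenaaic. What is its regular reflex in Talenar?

Talenar: *desolinkeg > desolinseg > desolinsek > derolinsek > derulinsek  (by palatalisation, final devoicing, rhotacism, vowel merger)

derulinsek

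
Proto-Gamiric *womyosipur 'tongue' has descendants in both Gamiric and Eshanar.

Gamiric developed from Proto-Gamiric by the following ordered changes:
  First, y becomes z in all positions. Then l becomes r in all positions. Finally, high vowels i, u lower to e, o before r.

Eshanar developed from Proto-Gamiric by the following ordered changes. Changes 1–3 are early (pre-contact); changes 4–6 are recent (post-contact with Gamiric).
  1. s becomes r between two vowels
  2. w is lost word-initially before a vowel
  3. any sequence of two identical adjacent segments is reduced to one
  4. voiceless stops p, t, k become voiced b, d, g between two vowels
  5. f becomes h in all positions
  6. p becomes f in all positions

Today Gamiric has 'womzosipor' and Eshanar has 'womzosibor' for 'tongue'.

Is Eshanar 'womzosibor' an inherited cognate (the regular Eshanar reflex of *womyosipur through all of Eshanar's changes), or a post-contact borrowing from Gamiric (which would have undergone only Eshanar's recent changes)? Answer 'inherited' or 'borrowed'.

borrowed

If inherited, *womyosipur would pass through all of Eshanar's changes:
Eshanar: start from *womyosipur.
  rule 1 (rhotacism): womyosipur → womyoripur
  rule 2 (glide loss): womyoripur → omyoripur
  rule 3: no change — omyoripur
  rule 4 (intervocalic voicing): omyoripur → omyoribur
  rule 5: no change — omyoribur
  rule 6: no change — omyoribur
  ⇒ Eshanar omyoribur
If borrowed from Gamiric 'womzosipor' after the early changes, it would undergo only the recent ones:
  rule 4 (intervocalic voicing): womzosipor → womzosibor
  rule 5 (unconditioned shift): no change (womzosibor)
  rule 6 (unconditioned shift): no change (womzosibor)
  ⇒ as a loan: womzosibor
Eshanar 'womzosibor' matches the loan outcome 'womzosibor', not the inherited 'omyoribur' — it skipped the early Eshanar changes, so it was borrowed from Gamiric.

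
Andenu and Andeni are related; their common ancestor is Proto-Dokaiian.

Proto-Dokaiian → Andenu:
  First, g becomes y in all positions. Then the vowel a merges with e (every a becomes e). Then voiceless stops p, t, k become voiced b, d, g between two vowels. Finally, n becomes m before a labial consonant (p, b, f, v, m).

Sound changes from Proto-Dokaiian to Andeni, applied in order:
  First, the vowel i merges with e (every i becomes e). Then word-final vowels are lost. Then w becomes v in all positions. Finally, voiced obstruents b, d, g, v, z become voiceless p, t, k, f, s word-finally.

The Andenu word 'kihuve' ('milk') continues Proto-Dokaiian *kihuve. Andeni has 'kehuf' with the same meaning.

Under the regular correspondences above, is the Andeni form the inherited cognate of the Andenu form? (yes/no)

Derive the expected Andeni reflex of *kihuve:
Andeni: *kihuve > kehuve > kehuv > kehuf  (by vowel merger, apocope, final devoicing)
Andeni 'kehuf' matches the regular reflex exactly, so the pair is cognate.

yes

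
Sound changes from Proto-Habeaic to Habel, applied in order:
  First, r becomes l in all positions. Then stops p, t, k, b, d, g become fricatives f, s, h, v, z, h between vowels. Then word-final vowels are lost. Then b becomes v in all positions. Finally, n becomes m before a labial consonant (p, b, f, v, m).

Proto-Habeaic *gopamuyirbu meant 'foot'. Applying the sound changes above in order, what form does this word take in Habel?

gofamuyilv

Habel: *gopamuyirbu > gopamuyilbu > gofamuyilbu > gofamuyilb > gofamuyilv  (by unconditioned shift, intervocalic lenition, apocope, unconditioned shift)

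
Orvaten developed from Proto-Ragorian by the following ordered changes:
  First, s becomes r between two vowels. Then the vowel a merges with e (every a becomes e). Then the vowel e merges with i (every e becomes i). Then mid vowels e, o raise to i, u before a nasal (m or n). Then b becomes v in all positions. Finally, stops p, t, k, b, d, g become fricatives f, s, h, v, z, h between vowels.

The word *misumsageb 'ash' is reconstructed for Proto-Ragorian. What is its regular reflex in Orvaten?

mirumsihiv

Orvaten: *misumsageb
  misumsageb → mirumsageb   [rhotacism]
  mirumsageb → mirumsegeb   [vowel merger]
  mirumsegeb → mirumsigib   [vowel merger]
  mirumsigib (rule 4 does not apply)
  mirumsigib → mirumsigiv   [unconditioned shift]
  mirumsigiv → mirumsihiv   [intervocalic lenition]
  giving Orvaten mirumsihiv.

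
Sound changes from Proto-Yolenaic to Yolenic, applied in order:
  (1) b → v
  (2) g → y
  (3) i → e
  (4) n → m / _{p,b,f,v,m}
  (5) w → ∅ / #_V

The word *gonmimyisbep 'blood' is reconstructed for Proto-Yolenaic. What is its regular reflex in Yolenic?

Yolenic: *gonmimyisbep > gonmimyisvep > yonmimyisvep > yonmemyesvep > yommemyesvep  (by unconditioned shift, unconditioned shift, vowel merger, nasal place assimilation)

yommemyesvep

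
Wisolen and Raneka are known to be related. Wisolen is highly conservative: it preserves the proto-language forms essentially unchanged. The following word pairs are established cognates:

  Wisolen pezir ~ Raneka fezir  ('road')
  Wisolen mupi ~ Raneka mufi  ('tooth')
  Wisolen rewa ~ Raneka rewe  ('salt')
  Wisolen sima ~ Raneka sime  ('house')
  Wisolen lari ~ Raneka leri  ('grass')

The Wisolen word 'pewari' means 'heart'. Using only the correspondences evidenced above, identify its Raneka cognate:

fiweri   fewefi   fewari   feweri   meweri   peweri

pezir ~ fezir — Wisolen p corresponds to Raneka f word-initially before a front vowel.
lari ~ leri — Wisolen a corresponds to Raneka e after a consonant, before r.
Applying these to Wisolen 'pewari':
  pewari → fewari   (p→f word-initially before a front vowel)
  fewari → feweri   (a→e after a consonant, before r)
So the Raneka cognate is 'feweri'.

feweri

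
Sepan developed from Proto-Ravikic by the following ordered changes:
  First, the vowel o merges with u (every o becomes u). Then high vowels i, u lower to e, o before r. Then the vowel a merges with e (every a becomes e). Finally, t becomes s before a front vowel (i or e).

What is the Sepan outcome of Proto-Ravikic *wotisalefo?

Sepan: start from *wotisalefo.
  rule 1 (vowel merger): wotisalefo → wutisalefu
  rule 2: no change — wutisalefu
  rule 3 (vowel merger): wutisalefu → wutiselefu
  rule 4 (palatalisation): wutiselefu → wusiselefu
  ⇒ Sepan wusiselefu

wusiselefu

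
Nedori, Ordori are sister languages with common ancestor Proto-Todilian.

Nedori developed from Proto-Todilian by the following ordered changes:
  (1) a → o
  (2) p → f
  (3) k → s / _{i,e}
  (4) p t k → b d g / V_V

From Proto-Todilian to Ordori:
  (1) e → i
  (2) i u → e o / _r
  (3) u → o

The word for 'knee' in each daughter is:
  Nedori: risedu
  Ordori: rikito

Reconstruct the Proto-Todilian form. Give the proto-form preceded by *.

*riketu

Position 4: Nedori has e, Ordori has i. Nedori preserves e here (none of its changes turn any other segment into e), so the proto-segment is *e.
Position 6: Nedori has u, Ordori has o. Nedori preserves u here (none of its changes turn any other segment into u), so the proto-segment is *u.
Position 3: Nedori has s, Ordori has k. Ordori preserves k here (none of its changes turn any other segment into k), so the proto-segment is *k.
Continuing position by position gives *riketu; check it forward:
Nedori: *riketu
  riketu (rule 1 does not apply)
  riketu (rule 2 does not apply)
  riketu → risetu   [palatalisation]
  risetu → risedu   [intervocalic voicing]
  giving Nedori risedu.
Ordori: *riketu
  riketu → rikitu   [vowel merger]
  rikitu (rule 2 does not apply)
  rikitu → rikito   [vowel merger]
  giving Ordori rikito.
No other proto-form is consistent with every reflex, so the reconstruction is *riketu.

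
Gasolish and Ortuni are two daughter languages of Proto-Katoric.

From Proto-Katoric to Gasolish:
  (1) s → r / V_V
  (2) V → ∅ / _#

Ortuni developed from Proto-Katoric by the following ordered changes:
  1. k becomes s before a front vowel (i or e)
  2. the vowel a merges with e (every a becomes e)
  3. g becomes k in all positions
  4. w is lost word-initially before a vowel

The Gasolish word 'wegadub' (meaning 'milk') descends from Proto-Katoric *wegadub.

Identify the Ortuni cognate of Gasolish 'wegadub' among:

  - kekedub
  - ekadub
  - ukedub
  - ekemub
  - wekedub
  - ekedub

Ortuni: start from *wegadub.
  rule 1: no change — wegadub
  rule 2 (vowel merger): wegadub → wegedub
  rule 3 (unconditioned shift): wegedub → wekedub
  rule 4 (glide loss): wekedub → ekedub
  ⇒ Ortuni ekedub

ekedub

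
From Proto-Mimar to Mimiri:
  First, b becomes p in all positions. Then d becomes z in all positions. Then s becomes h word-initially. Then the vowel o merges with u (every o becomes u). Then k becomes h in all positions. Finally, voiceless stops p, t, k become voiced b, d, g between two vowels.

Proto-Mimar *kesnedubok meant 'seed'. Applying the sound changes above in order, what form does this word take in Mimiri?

hesnezubuh

Mimiri: *kesnedubok
  kesnedubok → kesnedupok   [unconditioned shift]
  kesnedupok → kesnezupok   [unconditioned shift]
  kesnezupok (rule 3 does not apply)
  kesnezupok → kesnezupuk   [vowel merger]
  kesnezupuk → hesnezupuh   [unconditioned shift]
  hesnezupuh → hesnezubuh   [intervocalic voicing]
  giving Mimiri hesnezubuh.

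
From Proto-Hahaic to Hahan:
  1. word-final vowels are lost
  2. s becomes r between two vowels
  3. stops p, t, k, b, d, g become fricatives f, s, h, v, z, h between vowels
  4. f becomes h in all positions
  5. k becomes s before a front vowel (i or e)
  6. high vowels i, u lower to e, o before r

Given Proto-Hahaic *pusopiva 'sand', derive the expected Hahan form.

porohiv

Hahan: *pusopiva > pusopiv > puropiv > purofiv > purohiv > porohiv  (by apocope, rhotacism, intervocalic lenition, unconditioned shift, pre-rhotic lowering)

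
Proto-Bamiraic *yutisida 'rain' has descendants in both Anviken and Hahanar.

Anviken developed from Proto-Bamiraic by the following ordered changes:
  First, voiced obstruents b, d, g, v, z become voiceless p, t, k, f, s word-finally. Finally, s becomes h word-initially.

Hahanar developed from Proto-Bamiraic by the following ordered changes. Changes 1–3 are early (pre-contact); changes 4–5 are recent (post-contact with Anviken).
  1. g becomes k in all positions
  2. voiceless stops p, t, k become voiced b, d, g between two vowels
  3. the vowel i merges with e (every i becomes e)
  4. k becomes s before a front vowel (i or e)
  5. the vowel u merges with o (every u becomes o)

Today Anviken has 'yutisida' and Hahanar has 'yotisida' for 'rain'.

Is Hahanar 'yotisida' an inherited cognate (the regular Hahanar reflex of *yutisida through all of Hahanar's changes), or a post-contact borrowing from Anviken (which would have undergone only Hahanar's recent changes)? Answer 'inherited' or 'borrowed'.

borrowed

If inherited, *yutisida would pass through all of Hahanar's changes:
Hahanar: *yutisida > yudisida > yudeseda > yodeseda  (by intervocalic voicing, vowel merger, vowel merger)
If borrowed from Anviken 'yutisida' after the early changes, it would undergo only the recent ones:
  rule 4 (palatalisation): no change (yutisida)
  rule 5 (vowel merger): yutisida → yotisida
  ⇒ as a loan: yotisida
Hahanar 'yotisida' matches the loan outcome 'yotisida', not the inherited 'yodeseda' — it skipped the early Hahanar changes, so it was borrowed from Anviken.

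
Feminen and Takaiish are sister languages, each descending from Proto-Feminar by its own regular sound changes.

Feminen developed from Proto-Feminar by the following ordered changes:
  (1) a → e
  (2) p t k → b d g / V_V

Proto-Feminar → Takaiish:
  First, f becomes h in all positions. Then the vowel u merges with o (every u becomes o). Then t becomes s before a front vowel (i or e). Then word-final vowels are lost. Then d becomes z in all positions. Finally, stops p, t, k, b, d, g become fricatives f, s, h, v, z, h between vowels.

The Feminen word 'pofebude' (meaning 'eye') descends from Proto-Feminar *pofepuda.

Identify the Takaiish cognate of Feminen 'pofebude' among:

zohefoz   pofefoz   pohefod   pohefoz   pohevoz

Takaiish: *pofepuda
  pofepuda → pohepuda   [unconditioned shift]
  pohepuda → pohepoda   [vowel merger]
  pohepoda (rule 3 does not apply)
  pohepoda → pohepod   [apocope]
  pohepod → pohepoz   [unconditioned shift]
  pohepoz → pohefoz   [intervocalic lenition]
  giving Takaiish pohefoz.

pohefoz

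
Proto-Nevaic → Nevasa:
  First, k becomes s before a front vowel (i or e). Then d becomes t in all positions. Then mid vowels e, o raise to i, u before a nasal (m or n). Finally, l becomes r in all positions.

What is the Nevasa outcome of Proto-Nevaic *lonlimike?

runrimise

Nevasa: *lonlimike > lonlimise > lunlimise > runrimise  (by palatalisation, pre-nasal raising, unconditioned shift)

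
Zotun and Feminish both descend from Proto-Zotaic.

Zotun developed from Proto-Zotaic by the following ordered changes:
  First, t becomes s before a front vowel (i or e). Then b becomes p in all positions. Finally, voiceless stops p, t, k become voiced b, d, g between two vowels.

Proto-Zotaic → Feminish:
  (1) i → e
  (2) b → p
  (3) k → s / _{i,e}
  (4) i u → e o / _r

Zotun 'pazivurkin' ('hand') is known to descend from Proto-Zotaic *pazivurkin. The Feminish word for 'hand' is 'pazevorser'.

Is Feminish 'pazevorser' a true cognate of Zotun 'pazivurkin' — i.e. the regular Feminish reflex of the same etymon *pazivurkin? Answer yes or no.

no

Derive the expected Feminish reflex of *pazivurkin:
Feminish: *pazivurkin
  pazivurkin → pazevurken   [vowel merger]
  pazevurken (rule 2 does not apply)
  pazevurken → pazevursen   [palatalisation]
  pazevursen → pazevorsen   [pre-rhotic lowering]
  giving Feminish pazevorsen.
The regular Feminish reflex would be 'pazevorsen', but the attested form is 'pazevorser'. The correspondence is irregular, so they are not cognates (the Feminish form has a different source).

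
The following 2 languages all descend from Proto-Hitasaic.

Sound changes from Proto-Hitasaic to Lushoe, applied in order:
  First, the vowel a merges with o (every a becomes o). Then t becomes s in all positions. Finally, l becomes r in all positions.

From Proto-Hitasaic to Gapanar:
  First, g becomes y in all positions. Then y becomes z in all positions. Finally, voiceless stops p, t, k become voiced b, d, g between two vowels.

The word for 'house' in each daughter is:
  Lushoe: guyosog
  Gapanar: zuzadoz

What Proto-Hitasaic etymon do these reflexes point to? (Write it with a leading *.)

*guyatog

Position 3: Lushoe has y, Gapanar has z. Lushoe preserves y here (none of its changes turn any other segment into y), so the proto-segment is *y.
Position 4: Lushoe has o, Gapanar has a. Gapanar preserves a here (none of its changes turn any other segment into a), so the proto-segment is *a.
Continuing position by position gives *guyatog; check it forward:
Lushoe: *guyatog
  guyatog → guyotog   [vowel merger]
  guyotog → guyosog   [unconditioned shift]
  guyosog (rule 3 does not apply)
  giving Lushoe guyosog.
Gapanar: *guyatog > yuyatoy > zuzatoz > zuzadoz  (by unconditioned shift, unconditioned shift, intervocalic voicing)
*guyatog is the unique common source.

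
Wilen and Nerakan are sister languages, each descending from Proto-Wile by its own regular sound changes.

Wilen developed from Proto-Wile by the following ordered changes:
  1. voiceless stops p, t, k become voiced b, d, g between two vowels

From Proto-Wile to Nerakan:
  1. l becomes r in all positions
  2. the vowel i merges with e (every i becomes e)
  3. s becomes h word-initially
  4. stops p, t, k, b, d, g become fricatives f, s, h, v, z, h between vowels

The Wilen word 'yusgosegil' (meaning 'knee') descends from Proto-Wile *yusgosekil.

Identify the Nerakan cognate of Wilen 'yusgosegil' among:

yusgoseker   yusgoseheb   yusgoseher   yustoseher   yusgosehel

Nerakan: *yusgosekil > yusgosekir > yusgoseker > yusgoseher  (by unconditioned shift, vowel merger, intervocalic lenition)
Only 'yusgoseher' matches the regular Nerakan development of *yusgosekil.

yusgoseher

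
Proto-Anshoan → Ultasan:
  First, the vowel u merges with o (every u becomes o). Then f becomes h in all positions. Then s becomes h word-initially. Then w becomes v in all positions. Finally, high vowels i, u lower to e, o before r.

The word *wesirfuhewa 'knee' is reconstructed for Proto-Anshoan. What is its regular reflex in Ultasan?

Ultasan: *wesirfuhewa > wesirfohewa > wesirhohewa > vesirhoheva > veserhoheva  (by vowel merger, unconditioned shift, unconditioned shift, pre-rhotic lowering)

veserhoheva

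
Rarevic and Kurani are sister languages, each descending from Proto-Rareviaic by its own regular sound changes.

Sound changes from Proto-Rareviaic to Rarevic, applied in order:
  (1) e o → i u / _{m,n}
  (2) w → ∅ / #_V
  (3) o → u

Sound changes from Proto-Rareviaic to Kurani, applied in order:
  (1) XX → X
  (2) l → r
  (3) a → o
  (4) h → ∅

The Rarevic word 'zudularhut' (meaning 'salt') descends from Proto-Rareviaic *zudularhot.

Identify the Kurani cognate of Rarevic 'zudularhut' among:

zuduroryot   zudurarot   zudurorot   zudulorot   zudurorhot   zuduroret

Kurani: *zudularhot
  zudularhot (rule 1 does not apply)
  zudularhot → zudurarhot   [unconditioned shift]
  zudurarhot → zudurorhot   [vowel merger]
  zudurorhot → zudurorot   [h-loss]
  giving Kurani zudurorot.
The other candidates each miss or misapply at least one Kurani change.

zudurorot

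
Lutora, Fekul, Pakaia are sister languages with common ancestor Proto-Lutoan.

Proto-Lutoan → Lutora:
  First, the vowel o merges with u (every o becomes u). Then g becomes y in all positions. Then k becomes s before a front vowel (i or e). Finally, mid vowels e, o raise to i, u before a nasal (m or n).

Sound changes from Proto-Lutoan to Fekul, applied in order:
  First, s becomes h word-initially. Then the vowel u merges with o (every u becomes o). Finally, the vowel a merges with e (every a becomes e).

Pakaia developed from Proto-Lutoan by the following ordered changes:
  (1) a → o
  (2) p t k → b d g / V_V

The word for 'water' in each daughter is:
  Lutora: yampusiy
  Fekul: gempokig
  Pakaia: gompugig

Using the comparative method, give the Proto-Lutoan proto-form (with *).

*gampukig

Position 5: Lutora has u, Fekul has o, Pakaia has u. Pakaia preserves u here (none of its changes turn any other segment into u), so the proto-segment is *u.
Position 1: Lutora has y, Fekul has g, Pakaia has g. Fekul preserves g here (none of its changes turn any other segment into g), so the proto-segment is *g.
Continuing position by position gives *gampukig; check it forward:
Lutora: start from *gampukig.
  rule 1: no change — gampukig
  rule 2 (unconditioned shift): gampukig → yampukiy
  rule 3 (palatalisation): yampukiy → yampusiy
  rule 4: no change — yampusiy
  ⇒ Lutora yampusiy
Fekul: start from *gampukig.
  rule 1: no change — gampukig
  rule 2 (vowel merger): gampukig → gampokig
  rule 3 (vowel merger): gampokig → gempokig
  ⇒ Fekul gempokig
Pakaia: *gampukig
  gampukig → gompukig   [vowel merger]
  gompukig → gompugig   [intervocalic voicing]
  giving Pakaia gompugig.
*gampukig is the unique common source.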